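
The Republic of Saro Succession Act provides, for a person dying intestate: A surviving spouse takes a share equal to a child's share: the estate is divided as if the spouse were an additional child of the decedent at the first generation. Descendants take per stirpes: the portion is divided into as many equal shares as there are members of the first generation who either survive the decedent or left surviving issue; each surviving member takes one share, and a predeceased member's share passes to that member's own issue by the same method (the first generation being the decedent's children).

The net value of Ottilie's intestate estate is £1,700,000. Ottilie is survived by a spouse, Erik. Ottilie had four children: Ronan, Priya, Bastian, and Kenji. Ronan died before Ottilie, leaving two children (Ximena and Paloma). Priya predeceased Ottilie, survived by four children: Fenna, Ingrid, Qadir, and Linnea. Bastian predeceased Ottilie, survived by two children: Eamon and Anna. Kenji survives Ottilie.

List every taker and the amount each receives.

The spouse counts as an additional share at the children's level, so there are 5 primary shares of £340,000. Erik takes one such share (£340,000).
The children's combined portion (£1,360,000) is divided into 4 shares of £340,000: Kenji takes £340,000; Ronan's £340,000 share passes to Ronan's issue; Priya's £340,000 share passes to Priya's issue; Bastian's £340,000 share passes to Bastian's issue.
Ronan's share (£340,000) is divided into 2 shares of £170,000: Ximena and Paloma each take £170,000.
Priya's share (£340,000) is divided into 4 shares of £85,000: Fenna, Ingrid, Qadir, and Linnea each take £85,000.
Bastian's share (£340,000) is divided into 2 shares of £170,000: Eamon and Anna each take £170,000.

Erik: £340,000; Ximena: £170,000; Paloma: £170,000; Fenna: £85,000; Ingrid: £85,000; Qadir: £85,000; Linnea: £85,000; Eamon: £170,000; Anna: £170,000; Kenji: £340,000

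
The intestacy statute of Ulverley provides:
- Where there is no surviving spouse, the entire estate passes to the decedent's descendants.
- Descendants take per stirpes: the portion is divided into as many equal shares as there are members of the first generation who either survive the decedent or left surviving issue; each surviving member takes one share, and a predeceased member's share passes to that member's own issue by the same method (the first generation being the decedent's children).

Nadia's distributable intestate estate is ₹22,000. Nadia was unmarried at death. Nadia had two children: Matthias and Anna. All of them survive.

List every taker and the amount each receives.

The entire ₹22,000 passes to the descendants.
That amount (₹22,000) is divided into 2 shares of ₹11,000: Matthias and Anna each take ₹11,000.

Matthias: ₹11,000; Anna: ₹11,000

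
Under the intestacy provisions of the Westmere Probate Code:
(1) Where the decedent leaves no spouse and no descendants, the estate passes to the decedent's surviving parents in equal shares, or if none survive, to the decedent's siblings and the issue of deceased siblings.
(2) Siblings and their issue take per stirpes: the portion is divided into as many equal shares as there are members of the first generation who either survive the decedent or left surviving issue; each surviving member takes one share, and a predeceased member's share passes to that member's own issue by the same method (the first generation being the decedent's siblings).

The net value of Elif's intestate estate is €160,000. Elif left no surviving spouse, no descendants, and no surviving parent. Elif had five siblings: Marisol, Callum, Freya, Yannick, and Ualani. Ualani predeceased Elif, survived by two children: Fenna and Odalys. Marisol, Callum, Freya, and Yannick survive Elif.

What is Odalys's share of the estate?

Odalys receives €16,000.

The entire €160,000 passes to the siblings and their issue.
That amount (€160,000) is divided into 5 shares of €32,000: Marisol, Callum, Freya, and Yannick each take €32,000; Ualani's €32,000 share passes to Ualani's issue.
Ualani's share (€32,000) is divided into 2 shares of €16,000: Fenna and Odalys each take €16,000.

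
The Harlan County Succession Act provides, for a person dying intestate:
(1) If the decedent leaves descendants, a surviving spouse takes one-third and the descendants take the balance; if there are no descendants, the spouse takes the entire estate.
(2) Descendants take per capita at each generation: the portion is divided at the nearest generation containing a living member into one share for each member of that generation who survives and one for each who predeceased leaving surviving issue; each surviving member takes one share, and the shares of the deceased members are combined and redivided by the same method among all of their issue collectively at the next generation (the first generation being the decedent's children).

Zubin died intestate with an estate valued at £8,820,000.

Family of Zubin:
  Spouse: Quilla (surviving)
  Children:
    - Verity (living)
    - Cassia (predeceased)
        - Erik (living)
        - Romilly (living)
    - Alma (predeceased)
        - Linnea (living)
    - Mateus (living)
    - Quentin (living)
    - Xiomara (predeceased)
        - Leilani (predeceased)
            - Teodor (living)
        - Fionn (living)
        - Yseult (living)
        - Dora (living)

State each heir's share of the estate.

Quilla takes one-third of £8,820,000 = £2,940,000. The remaining £5,880,000 passes to the descendants.
The descendants' portion (£5,880,000) is divided at the children's generation into 6 shares of £980,000. Verity, Mateus, and Quentin each take £980,000. The 3 shares of the deceased (Cassia, Alma, and Xiomara) are combined into a pool of £2,940,000.
That pool (£2,940,000) is divided at the grandchildren's generation into 7 shares of £420,000. Erik, Romilly, Linnea, Fionn, Yseult, and Dora each take £420,000. The remaining share for the deceased Leilani (£420,000) is carried to the next generation.
That pool (£420,000) passes entirely to Teodor, the sole taker at the great-grandchildren's generation.

Quilla: £2,940,000; Verity: £980,000; Erik: £420,000; Romilly: £420,000; Linnea: £420,000; Mateus: £980,000; Quentin: £980,000; Teodor: £420,000; Fionn: £420,000; Yseult: £420,000; Dora: £420,000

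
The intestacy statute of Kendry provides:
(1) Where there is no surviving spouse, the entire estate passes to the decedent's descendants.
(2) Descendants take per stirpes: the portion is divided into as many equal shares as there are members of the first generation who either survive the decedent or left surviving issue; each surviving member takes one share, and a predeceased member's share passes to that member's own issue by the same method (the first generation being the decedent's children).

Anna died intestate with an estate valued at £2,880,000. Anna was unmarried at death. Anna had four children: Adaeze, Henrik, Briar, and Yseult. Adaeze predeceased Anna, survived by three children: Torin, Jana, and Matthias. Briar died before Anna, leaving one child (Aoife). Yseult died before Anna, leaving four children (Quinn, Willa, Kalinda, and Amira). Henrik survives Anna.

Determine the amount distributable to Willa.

The entire £2,880,000 passes to the descendants.
That amount (£2,880,000) is divided into 4 shares of £720,000: Henrik takes £720,000; Adaeze's £720,000 share passes to Adaeze's issue; Briar's £720,000 share passes to Briar's issue; Yseult's £720,000 share passes to Yseult's issue.
Adaeze's share (£720,000) is divided into 3 shares of £240,000: Torin, Jana, and Matthias each take £240,000.
Briar's share (£720,000) passes entirely to Aoife.
Yseult's share (£720,000) is divided into 4 shares of £180,000: Quinn, Willa, Kalinda, and Amira each take £180,000.

Willa receives £180,000.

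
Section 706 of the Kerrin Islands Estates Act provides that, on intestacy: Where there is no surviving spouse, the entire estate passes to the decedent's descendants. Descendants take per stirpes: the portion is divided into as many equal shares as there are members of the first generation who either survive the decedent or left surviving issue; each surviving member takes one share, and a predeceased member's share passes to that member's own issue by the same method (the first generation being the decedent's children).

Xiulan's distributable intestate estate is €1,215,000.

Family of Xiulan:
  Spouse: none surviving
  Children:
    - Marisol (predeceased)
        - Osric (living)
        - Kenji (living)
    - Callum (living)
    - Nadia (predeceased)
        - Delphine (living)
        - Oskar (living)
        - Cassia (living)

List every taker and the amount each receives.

The entire €1,215,000 passes to the descendants.
That amount (€1,215,000) is divided into 3 shares of €405,000: Callum takes €405,000; Marisol's €405,000 share passes to Marisol's issue; Nadia's €405,000 share passes to Nadia's issue.
Marisol's share (€405,000) is divided into 2 shares of €202,500: Osric and Kenji each take €202,500.
Nadia's share (€405,000) is divided into 3 shares of €135,000: Delphine, Oskar, and Cassia each take €135,000.

Osric: €202,500; Kenji: €202,500; Callum: €405,000; Delphine: €135,000; Oskar: €135,000; Cassia: €135,000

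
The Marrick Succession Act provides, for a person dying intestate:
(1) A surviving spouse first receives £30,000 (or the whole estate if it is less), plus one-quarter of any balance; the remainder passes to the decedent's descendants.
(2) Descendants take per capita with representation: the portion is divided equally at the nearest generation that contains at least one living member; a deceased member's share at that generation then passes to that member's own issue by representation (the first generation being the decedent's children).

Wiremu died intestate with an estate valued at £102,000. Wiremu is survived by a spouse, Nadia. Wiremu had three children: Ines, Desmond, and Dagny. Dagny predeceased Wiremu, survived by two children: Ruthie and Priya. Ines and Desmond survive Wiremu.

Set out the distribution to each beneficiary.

Nadia: £48,000; Ines: £18,000; Desmond: £18,000; Ruthie: £9,000; Priya: £9,000

Nadia first takes £30,000, leaving a balance of £72,000. Nadia then takes one-quarter of the balance (£18,000), for a total of £48,000. The remaining £54,000 passes to the descendants.
The descendants' portion (£54,000) is divided into 3 shares of £18,000: Ines and Desmond each take £18,000; Dagny's £18,000 share passes to Dagny's issue.
Dagny's share (£18,000) is divided into 2 shares of £9,000: Ruthie and Priya each take £9,000.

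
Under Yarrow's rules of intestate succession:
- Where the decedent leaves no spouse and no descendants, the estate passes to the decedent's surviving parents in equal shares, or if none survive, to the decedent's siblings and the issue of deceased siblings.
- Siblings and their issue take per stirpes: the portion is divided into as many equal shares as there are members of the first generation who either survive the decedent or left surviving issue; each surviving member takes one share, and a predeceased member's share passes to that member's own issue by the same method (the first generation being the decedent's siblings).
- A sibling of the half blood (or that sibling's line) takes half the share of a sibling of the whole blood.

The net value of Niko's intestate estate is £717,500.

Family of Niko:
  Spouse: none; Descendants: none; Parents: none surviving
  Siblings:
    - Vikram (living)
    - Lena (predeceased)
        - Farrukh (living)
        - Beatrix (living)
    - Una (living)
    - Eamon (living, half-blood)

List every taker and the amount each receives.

The entire £717,500 passes to the siblings and their issue.
Counting each half-blood sibling's line as half a unit, there are 7/2 units in £717,500, so one unit is £205,000. Whole-blood lines (Vikram, Lena, and Una) take £205,000 each; half-blood lines (Eamon) take £102,500 each.
Lena's share (£205,000) is divided into 2 shares of £102,500: Farrukh and Beatrix each take £102,500.

Vikram: £205,000; Farrukh: £102,500; Beatrix: £102,500; Una: £205,000; Eamon: £102,500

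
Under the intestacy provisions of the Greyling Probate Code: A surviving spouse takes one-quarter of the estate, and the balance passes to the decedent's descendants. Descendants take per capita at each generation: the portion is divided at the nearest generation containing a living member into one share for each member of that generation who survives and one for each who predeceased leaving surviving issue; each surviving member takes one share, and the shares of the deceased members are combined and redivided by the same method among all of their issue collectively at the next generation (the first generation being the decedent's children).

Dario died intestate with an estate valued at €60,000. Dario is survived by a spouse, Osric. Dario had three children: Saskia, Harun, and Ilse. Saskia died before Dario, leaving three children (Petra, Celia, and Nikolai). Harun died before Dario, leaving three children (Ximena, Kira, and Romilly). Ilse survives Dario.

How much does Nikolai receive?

Nikolai receives €5,000.

Osric takes one-quarter of €60,000 = €15,000. The remaining €45,000 passes to the descendants.
The descendants' portion (€45,000) is divided at the children's generation into 3 shares of €15,000. Ilse takes €15,000. The 2 shares of the deceased (Saskia and Harun) are combined into a pool of €30,000.
That pool (€30,000) is divided at the grandchildren's generation equally among Petra, Celia, Nikolai, Ximena, Kira, and Romilly: €5,000 each.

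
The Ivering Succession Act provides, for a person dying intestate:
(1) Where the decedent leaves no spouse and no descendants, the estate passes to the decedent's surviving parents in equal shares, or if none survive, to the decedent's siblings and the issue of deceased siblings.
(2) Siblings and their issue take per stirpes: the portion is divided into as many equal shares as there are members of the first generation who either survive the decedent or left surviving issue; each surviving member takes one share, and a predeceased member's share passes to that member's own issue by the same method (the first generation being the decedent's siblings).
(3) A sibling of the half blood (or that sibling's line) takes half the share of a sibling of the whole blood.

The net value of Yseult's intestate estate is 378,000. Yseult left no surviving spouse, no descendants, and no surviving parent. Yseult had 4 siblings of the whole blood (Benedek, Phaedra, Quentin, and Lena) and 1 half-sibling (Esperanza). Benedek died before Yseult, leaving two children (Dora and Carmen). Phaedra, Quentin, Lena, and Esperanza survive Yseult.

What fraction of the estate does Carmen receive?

Carmen receives 1/9 of the estate.

The entire 378,000 passes to the siblings and their issue.
Counting each half-blood sibling's line as half a unit, there are 9/2 units in 378,000, so one unit is 84,000. Whole-blood lines (Benedek, Phaedra, Quentin, and Lena) take 84,000 each; half-blood lines (Esperanza) take 42,000 each.
Benedek's share (84,000) is divided into 2 shares of 42,000: Dora and Carmen each take 42,000.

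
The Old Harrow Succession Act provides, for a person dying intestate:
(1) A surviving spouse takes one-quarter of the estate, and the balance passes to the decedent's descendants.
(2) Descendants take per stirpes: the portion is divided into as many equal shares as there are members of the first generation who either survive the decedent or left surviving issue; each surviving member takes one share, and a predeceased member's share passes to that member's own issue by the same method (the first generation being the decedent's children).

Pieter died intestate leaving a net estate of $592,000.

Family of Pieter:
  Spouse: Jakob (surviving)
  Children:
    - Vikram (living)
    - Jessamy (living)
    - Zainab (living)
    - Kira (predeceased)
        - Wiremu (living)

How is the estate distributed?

Jakob: $148,000; Vikram: $111,000; Jessamy: $111,000; Zainab: $111,000; Wiremu: $111,000

Jakob takes one-quarter of $592,000 = $148,000. The remaining $444,000 passes to the descendants.
The descendants' portion ($444,000) is divided into 4 shares of $111,000: Vikram, Jessamy, and Zainab each take $111,000; Kira's $111,000 share passes to Kira's issue.
Kira's share ($111,000) passes entirely to Wiremu.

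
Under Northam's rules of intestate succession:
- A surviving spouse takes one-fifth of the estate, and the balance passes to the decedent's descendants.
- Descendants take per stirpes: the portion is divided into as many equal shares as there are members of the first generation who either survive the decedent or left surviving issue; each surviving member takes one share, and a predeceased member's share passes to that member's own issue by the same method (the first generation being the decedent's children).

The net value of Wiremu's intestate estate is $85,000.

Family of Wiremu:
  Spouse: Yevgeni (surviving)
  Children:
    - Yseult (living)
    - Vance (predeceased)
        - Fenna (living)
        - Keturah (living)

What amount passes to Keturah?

Yevgeni takes one-fifth of $85,000 = $17,000. The remaining $68,000 passes to the descendants.
The descendants' portion ($68,000) is divided into 2 shares of $34,000: Yseult takes $34,000; Vance's $34,000 share passes to Vance's issue.
Vance's share ($34,000) is divided into 2 shares of $17,000: Fenna and Keturah each take $17,000.

Keturah receives $17,000.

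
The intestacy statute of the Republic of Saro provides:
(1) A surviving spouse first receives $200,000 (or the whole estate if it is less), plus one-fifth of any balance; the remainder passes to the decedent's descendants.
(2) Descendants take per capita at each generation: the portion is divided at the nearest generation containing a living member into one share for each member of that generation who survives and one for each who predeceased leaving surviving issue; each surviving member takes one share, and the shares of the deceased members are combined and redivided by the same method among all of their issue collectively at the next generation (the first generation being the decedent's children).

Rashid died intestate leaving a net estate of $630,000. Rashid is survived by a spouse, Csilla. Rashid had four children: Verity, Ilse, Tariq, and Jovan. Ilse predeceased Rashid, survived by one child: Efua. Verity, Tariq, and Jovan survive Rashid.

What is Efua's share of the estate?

Csilla first takes $200,000, leaving a balance of $430,000. Csilla then takes one-fifth of the balance ($86,000), for a total of $286,000. The remaining $344,000 passes to the descendants.
The descendants' portion ($344,000) is divided at the children's generation into 4 shares of $86,000. Verity, Tariq, and Jovan each take $86,000. The remaining share for the deceased Ilse ($86,000) is carried to the next generation.
That pool ($86,000) passes entirely to Efua, the sole taker at the grandchildren's generation.

Efua receives $86,000.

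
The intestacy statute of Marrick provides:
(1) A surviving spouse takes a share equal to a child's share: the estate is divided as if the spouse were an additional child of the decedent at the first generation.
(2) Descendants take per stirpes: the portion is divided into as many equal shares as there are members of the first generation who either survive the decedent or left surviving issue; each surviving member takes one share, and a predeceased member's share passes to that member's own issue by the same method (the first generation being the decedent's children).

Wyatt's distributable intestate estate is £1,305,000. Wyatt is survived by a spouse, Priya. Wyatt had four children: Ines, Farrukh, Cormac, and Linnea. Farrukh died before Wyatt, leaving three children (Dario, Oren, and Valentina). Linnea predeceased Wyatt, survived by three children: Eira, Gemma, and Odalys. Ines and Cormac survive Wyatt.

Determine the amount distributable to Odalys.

The spouse counts as an additional share at the children's level, so there are 5 primary shares of £261,000. Priya takes one such share (£261,000).
The children's combined portion (£1,044,000) is divided into 4 shares of £261,000: Ines and Cormac each take £261,000; Farrukh's £261,000 share passes to Farrukh's issue; Linnea's £261,000 share passes to Linnea's issue.
Farrukh's share (£261,000) is divided into 3 shares of £87,000: Dario, Oren, and Valentina each take £87,000.
Linnea's share (£261,000) is divided into 3 shares of £87,000: Eira, Gemma, and Odalys each take £87,000.

Odalys receives £87,000.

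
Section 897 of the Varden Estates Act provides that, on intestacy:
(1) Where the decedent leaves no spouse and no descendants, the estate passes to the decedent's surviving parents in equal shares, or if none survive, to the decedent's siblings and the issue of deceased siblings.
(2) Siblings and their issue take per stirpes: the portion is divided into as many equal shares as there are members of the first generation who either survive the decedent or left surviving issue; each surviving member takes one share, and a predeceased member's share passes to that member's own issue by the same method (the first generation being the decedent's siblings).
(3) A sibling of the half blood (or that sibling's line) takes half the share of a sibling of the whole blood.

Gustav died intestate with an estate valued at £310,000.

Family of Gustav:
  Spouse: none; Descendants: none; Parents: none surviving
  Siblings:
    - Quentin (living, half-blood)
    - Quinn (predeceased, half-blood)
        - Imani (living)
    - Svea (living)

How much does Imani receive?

The entire £310,000 passes to the siblings and their issue.
Counting each half-blood sibling's line as half a unit, there are 2 units in £310,000, so one unit is £155,000. Whole-blood lines (Svea) take £155,000 each; half-blood lines (Quentin and Quinn) take £77,500 each.
Quinn's share (£77,500) passes entirely to Imani.

Imani receives £77,500.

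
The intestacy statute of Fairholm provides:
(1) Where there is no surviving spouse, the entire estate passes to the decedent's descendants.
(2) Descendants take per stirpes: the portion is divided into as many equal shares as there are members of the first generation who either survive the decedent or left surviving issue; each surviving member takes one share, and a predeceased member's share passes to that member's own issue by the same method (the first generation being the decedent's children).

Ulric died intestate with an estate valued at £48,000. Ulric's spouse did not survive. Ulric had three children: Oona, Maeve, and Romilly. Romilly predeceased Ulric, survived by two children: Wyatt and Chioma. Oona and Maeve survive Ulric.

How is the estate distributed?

Oona: £16,000; Maeve: £16,000; Wyatt: £8,000; Chioma: £8,000

The entire £48,000 passes to the descendants.
That amount (£48,000) is divided into 3 shares of £16,000: Oona and Maeve each take £16,000; Romilly's £16,000 share passes to Romilly's issue.
Romilly's share (£16,000) is divided into 2 shares of £8,000: Wyatt and Chioma each take £8,000.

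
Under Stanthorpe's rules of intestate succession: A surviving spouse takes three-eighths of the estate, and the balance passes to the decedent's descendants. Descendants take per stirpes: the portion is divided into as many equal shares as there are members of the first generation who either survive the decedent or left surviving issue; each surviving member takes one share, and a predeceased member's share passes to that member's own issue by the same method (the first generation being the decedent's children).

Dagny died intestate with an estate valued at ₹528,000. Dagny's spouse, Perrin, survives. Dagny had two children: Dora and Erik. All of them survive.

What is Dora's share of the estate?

Perrin takes three-eighths of ₹528,000 = ₹198,000. The remaining ₹330,000 passes to the descendants.
The descendants' portion (₹330,000) is divided into 2 shares of ₹165,000: Dora and Erik each take ₹165,000.

Dora receives ₹165,000.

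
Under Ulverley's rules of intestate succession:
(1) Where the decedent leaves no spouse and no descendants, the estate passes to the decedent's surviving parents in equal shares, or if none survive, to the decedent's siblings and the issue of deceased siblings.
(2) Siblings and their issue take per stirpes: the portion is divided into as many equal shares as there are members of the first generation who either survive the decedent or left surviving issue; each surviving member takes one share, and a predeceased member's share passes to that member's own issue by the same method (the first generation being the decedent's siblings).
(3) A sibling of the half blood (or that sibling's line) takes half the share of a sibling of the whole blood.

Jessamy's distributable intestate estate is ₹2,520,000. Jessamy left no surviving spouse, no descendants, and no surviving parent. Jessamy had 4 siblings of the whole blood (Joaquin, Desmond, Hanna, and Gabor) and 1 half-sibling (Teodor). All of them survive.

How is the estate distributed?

Joaquin: ₹560,000; Desmond: ₹560,000; Hanna: ₹560,000; Teodor: ₹280,000; Gabor: ₹560,000

The entire ₹2,520,000 passes to the siblings and their issue.
Counting each half-blood sibling's line as half a unit, there are 9/2 units in ₹2,520,000, so one unit is ₹560,000. Whole-blood lines (Joaquin, Desmond, Hanna, and Gabor) take ₹560,000 each; half-blood lines (Teodor) take ₹280,000 each.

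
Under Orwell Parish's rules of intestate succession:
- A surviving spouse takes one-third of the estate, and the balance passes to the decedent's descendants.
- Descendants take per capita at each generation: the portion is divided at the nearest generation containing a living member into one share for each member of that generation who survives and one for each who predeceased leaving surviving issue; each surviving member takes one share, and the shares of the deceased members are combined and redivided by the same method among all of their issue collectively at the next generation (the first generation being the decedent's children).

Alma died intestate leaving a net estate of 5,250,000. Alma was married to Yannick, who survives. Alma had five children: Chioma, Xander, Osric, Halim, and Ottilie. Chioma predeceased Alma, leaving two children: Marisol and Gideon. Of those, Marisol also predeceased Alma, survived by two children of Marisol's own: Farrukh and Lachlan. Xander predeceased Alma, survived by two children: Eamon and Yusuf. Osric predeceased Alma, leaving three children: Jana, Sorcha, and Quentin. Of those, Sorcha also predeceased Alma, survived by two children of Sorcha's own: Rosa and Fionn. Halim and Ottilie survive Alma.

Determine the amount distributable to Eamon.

Yannick takes one-third of 5,250,000 = 1,750,000. The remaining 3,500,000 passes to the descendants.
The descendants' portion (3,500,000) is divided at the children's generation into 5 shares of 700,000. Halim and Ottilie each take 700,000. The 3 shares of the deceased (Chioma, Xander, and Osric) are combined into a pool of 2,100,000.
That pool (2,100,000) is divided at the grandchildren's generation into 7 shares of 300,000. Gideon, Eamon, Yusuf, Jana, and Quentin each take 300,000. The 2 shares of the deceased (Marisol and Sorcha) are combined into a pool of 600,000.
That pool (600,000) is divided at the great-grandchildren's generation equally among Farrukh, Lachlan, Rosa, and Fionn: 150,000 each.

Eamon receives 300,000.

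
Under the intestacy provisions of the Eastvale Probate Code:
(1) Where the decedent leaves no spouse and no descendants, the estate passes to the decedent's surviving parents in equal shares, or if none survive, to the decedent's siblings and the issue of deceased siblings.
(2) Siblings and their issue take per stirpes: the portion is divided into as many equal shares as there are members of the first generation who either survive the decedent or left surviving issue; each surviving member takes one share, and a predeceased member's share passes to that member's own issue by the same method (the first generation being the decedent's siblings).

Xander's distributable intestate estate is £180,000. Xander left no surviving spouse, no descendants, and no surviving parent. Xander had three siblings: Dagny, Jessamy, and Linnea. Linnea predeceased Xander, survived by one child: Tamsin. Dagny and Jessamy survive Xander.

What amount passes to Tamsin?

The entire £180,000 passes to the siblings and their issue.
That amount (£180,000) is divided into 3 shares of £60,000: Dagny and Jessamy each take £60,000; Linnea's £60,000 share passes to Linnea's issue.
Linnea's share (£60,000) passes entirely to Tamsin.

Tamsin receives £60,000.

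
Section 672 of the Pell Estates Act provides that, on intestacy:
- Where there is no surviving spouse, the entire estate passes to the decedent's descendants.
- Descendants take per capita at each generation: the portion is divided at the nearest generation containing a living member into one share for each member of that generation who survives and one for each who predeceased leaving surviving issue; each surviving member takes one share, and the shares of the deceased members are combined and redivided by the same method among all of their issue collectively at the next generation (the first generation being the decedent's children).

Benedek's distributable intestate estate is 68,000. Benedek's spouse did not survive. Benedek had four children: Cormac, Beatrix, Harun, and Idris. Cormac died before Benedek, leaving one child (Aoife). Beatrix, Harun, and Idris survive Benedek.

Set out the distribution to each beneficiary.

The entire 68,000 passes to the descendants.
That amount (68,000) is divided at the children's generation into 4 shares of 17,000. Beatrix, Harun, and Idris each take 17,000. The remaining share for the deceased Cormac (17,000) is carried to the next generation.
That pool (17,000) passes entirely to Aoife, the sole taker at the grandchildren's generation.

Aoife: 17,000; Beatrix: 17,000; Harun: 17,000; Idris: 17,000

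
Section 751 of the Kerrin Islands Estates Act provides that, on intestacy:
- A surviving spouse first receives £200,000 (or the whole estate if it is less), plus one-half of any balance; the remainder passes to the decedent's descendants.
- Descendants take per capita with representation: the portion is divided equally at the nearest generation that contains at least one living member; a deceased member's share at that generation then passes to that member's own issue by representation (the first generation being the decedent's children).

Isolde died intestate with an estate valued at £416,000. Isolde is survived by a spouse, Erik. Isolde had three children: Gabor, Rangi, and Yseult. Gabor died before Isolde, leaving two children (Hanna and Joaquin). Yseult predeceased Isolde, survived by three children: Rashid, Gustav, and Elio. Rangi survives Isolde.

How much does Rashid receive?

Erik first takes £200,000, leaving a balance of £216,000. Erik then takes one-half of the balance (£108,000), for a total of £308,000. The remaining £108,000 passes to the descendants.
The descendants' portion (£108,000) is divided into 3 shares of £36,000: Rangi takes £36,000; Gabor's £36,000 share passes to Gabor's issue; Yseult's £36,000 share passes to Yseult's issue.
Gabor's share (£36,000) is divided into 2 shares of £18,000: Hanna and Joaquin each take £18,000.
Yseult's share (£36,000) is divided into 3 shares of £12,000: Rashid, Gustav, and Elio each take £12,000.

Rashid receives £12,000.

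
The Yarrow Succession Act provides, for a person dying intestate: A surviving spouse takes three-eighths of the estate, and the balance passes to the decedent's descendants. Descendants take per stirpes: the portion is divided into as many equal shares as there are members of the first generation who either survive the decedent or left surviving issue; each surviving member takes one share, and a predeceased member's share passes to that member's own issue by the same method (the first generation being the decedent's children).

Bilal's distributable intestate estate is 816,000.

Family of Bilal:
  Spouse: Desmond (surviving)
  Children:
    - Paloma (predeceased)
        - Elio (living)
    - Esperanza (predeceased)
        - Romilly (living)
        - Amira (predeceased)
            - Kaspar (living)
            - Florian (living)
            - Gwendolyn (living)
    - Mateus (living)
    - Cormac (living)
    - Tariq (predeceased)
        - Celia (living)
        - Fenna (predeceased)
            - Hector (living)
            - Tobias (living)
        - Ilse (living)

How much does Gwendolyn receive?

Desmond takes three-eighths of 816,000 = 306,000. The remaining 510,000 passes to the descendants.
The descendants' portion (510,000) is divided into 5 shares of 102,000: Mateus and Cormac each take 102,000; Paloma's 102,000 share passes to Paloma's issue; Esperanza's 102,000 share passes to Esperanza's issue; Tariq's 102,000 share passes to Tariq's issue.
Paloma's share (102,000) passes entirely to Elio.
Esperanza's share (102,000) is divided into 2 shares of 51,000: Romilly takes 51,000; Amira's 51,000 share passes to Amira's issue.
Amira's share (51,000) is divided into 3 shares of 17,000: Kaspar, Florian, and Gwendolyn each take 17,000.
Tariq's share (102,000) is divided into 3 shares of 34,000: Celia and Ilse each take 34,000; Fenna's 34,000 share passes to Fenna's issue.
Fenna's share (34,000) is divided into 2 shares of 17,000: Hector and Tobias each take 17,000.

Gwendolyn receives 17,000.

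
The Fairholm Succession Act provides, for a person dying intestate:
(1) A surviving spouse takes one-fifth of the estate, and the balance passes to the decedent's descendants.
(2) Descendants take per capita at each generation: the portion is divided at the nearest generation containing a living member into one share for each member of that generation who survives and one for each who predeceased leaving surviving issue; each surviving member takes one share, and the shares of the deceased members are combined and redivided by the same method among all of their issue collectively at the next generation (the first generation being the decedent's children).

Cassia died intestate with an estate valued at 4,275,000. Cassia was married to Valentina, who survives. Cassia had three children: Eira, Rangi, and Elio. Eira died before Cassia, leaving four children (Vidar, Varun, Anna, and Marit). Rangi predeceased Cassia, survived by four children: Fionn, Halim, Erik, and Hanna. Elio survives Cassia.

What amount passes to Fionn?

Valentina takes one-fifth of 4,275,000 = 855,000. The remaining 3,420,000 passes to the descendants.
The descendants' portion (3,420,000) is divided at the children's generation into 3 shares of 1,140,000. Elio takes 1,140,000. The 2 shares of the deceased (Eira and Rangi) are combined into a pool of 2,280,000.
That pool (2,280,000) is divided at the grandchildren's generation equally among Vidar, Varun, Anna, Marit, Fionn, Halim, Erik, and Hanna: 285,000 each.

Fionn receives 285,000.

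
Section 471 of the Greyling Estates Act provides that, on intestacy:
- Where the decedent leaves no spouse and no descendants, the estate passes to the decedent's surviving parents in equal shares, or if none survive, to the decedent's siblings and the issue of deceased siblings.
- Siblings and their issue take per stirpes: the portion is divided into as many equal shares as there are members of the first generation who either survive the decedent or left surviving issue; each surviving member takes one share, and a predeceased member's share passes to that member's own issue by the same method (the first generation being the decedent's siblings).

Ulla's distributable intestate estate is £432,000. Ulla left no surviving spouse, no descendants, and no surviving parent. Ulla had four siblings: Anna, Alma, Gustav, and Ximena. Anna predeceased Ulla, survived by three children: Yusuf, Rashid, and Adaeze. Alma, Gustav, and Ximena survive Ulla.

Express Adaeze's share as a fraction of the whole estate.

The entire £432,000 passes to the siblings and their issue.
That amount (£432,000) is divided into 4 shares of £108,000: Alma, Gustav, and Ximena each take £108,000; Anna's £108,000 share passes to Anna's issue.
Anna's share (£108,000) is divided into 3 shares of £36,000: Yusuf, Rashid, and Adaeze each take £36,000.

Adaeze receives 1/12 of the estate.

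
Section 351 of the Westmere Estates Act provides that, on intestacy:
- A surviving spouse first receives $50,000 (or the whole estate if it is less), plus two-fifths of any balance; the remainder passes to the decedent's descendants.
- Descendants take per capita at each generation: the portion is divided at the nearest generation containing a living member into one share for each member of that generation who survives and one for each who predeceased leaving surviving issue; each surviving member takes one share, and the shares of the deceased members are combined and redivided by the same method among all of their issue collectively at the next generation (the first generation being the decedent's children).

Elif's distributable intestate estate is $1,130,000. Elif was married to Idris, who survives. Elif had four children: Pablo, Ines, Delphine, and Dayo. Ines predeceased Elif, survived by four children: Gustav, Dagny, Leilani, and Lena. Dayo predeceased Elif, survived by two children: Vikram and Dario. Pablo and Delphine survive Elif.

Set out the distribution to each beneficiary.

Idris: $482,000; Pablo: $162,000; Gustav: $54,000; Dagny: $54,000; Leilani: $54,000; Lena: $54,000; Delphine: $162,000; Vikram: $54,000; Dario: $54,000

Idris first takes $50,000, leaving a balance of $1,080,000. Idris then takes two-fifths of the balance ($432,000), for a total of $482,000. The remaining $648,000 passes to the descendants.
The descendants' portion ($648,000) is divided at the children's generation into 4 shares of $162,000. Pablo and Delphine each take $162,000. The 2 shares of the deceased (Ines and Dayo) are combined into a pool of $324,000.
That pool ($324,000) is divided at the grandchildren's generation equally among Gustav, Dagny, Leilani, Lena, Vikram, and Dario: $54,000 each.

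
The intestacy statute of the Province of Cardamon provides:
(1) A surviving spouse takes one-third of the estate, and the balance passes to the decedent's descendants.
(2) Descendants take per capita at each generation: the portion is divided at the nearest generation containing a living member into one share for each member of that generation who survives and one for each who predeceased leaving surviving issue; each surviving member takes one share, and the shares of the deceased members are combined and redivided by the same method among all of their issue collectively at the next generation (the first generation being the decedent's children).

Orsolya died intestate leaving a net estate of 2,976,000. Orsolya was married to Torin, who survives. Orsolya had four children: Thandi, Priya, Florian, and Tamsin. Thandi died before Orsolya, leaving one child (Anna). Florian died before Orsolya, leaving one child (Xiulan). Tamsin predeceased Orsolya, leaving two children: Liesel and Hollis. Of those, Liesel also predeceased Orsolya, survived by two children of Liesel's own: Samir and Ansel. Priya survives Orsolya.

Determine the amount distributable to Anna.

Torin takes one-third of 2,976,000 = 992,000. The remaining 1,984,000 passes to the descendants.
The descendants' portion (1,984,000) is divided at the children's generation into 4 shares of 496,000. Priya takes 496,000. The 3 shares of the deceased (Thandi, Florian, and Tamsin) are combined into a pool of 1,488,000.
That pool (1,488,000) is divided at the grandchildren's generation into 4 shares of 372,000. Anna, Xiulan, and Hollis each take 372,000. The remaining share for the deceased Liesel (372,000) is carried to the next generation.
That pool (372,000) is divided at the great-grandchildren's generation equally among Samir and Ansel: 186,000 each.

Anna receives 372,000.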